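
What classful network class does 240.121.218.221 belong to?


First octet: 240
Binary: 11110000
1111xxxx -> Class E (240-255)
Class E (reserved), default mask N/A


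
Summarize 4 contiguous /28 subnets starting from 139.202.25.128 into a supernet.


Original prefix: /28
Number of subnets: 4 = 2^2
New prefix = 28 - 2 = 26
Supernet: 139.202.25.128/26


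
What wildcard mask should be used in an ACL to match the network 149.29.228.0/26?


Subnet mask: 255.255.255.192
Wildcard = 255.255.255.255 - subnet mask
255 - 255 = 0
255 - 255 = 0
255 - 255 = 0
255 - 192 = 63
Wildcard: 0.0.0.63


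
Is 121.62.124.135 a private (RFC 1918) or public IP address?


RFC 1918 private ranges:
  10.0.0.0/8 (10.0.0.0 - 10.255.255.255)
  172.16.0.0/12 (172.16.0.0 - 172.31.255.255)
  192.168.0.0/16 (192.168.0.0 - 192.168.255.255)
Public (not in any RFC 1918 range)


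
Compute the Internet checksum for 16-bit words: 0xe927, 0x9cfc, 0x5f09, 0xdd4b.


Sum all words (with carry folding):
+ 0xe927 = 0xe927
+ 0x9cfc = 0x8624
+ 0x5f09 = 0xe52d
+ 0xdd4b = 0xc279
One's complement: ~0xc279
Checksum = 0x3d86


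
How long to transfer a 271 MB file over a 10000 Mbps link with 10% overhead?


Effective throughput = 10000 * (1 - 10/100) = 9000 Mbps
File size in Mb = 271 * 8 = 2168 Mb
Time = 2168 / 9000
Time = 0.2409 seconds


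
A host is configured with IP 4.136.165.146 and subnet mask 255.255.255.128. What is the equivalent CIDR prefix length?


Binary: 11111111.11111111.11111111.10000000
Count leading 1s
Prefix: /25


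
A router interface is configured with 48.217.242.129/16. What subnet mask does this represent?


/16 means 16 network bits, 16 host bits
Binary: 11111111111111110000000000000000
Mask: 255.255.0.0


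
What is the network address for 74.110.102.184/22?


IP:   01001010.01101110.01100110.10111000
Mask: 11111111.11111111.11111100.00000000
AND operation:
Net:  01001010.01101110.01100100.00000000
Network: 74.110.100.0/22


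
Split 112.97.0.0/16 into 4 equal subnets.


New prefix = 16 + 2 = 18
Each subnet has 16384 addresses
  112.97.0.0/18
  112.97.64.0/18
  112.97.128.0/18
  112.97.192.0/18
Subnets: 112.97.0.0/18, 112.97.64.0/18, 112.97.128.0/18, 112.97.192.0/18


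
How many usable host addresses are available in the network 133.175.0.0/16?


Host bits = 32 - 16 = 16
Total addresses = 2^16 = 65536
Usable = total - 2 (network and broadcast)
Usable hosts: 65534


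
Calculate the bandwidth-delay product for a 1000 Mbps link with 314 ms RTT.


BDP = bandwidth * RTT
= 1000 Mbps * 314 ms
= 1000 * 1e6 * 314 / 1000 bits
= 314000000 bits
= 39250000 bytes
= 38330.0781 KB
BDP = 314000000 bits (39250000 bytes)


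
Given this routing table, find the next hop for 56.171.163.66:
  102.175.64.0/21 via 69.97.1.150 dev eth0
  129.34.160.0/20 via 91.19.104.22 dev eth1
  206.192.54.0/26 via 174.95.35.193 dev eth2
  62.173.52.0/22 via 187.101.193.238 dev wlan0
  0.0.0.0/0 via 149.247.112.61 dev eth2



Longest prefix match for 56.171.163.66:
  /21 102.175.64.0: no
  /20 129.34.160.0: no
  /26 206.192.54.0: no
  /22 62.173.52.0: no
  /0 0.0.0.0: MATCH
Selected: next-hop 149.247.112.61 via eth2 (matched /0)


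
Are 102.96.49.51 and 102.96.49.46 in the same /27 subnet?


Mask: 255.255.255.224
102.96.49.51 AND mask = 102.96.49.32
102.96.49.46 AND mask = 102.96.49.32
Yes, same subnet (102.96.49.32)


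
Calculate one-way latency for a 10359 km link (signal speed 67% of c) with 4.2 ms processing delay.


Speed = 0.67 * 3e5 km/s = 201000 km/s
Propagation delay = 10359 / 201000 = 0.0515 s = 51.5373 ms
Processing delay = 4.2 ms
Total one-way latency = 55.7373 ms


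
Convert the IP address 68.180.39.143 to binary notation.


68 = 01000100
180 = 10110100
39 = 00100111
143 = 10001111
Binary: 01000100.10110100.00100111.10001111


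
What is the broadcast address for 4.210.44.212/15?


Network: 4.210.0.0/15
Host bits = 17
Set all host bits to 1:
Broadcast: 4.211.255.255


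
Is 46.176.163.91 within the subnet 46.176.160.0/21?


Subnet network: 46.176.160.0
Test IP AND mask: 46.176.160.0
Yes, 46.176.163.91 is in 46.176.160.0/21


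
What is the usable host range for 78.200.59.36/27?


Network: 78.200.59.32
Broadcast: 78.200.59.63
First usable = network + 1
Last usable = broadcast - 1
Range: 78.200.59.33 to 78.200.59.62


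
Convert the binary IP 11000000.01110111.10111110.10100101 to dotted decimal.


11000000 = 192
01110111 = 119
10111110 = 190
10100101 = 165
IP: 192.119.190.165


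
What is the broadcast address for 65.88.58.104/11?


Network: 65.64.0.0/11
Host bits = 21
Set all host bits to 1:
Broadcast: 65.95.255.255


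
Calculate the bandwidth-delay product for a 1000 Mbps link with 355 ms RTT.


BDP = bandwidth * RTT
= 1000 Mbps * 355 ms
= 1000 * 1e6 * 355 / 1000 bits
= 355000000 bits
= 44375000 bytes
= 43334.9609 KB
BDP = 355000000 bits (44375000 bytes)


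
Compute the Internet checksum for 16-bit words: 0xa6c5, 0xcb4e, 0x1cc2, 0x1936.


Sum all words (with carry folding):
+ 0xa6c5 = 0xa6c5
+ 0xcb4e = 0x7214
+ 0x1cc2 = 0x8ed6
+ 0x1936 = 0xa80c
One's complement: ~0xa80c
Checksum = 0x57f3


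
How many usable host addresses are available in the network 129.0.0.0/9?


Host bits = 32 - 9 = 23
Total addresses = 2^23 = 8388608
Usable = total - 2 (network and broadcast)
Usable hosts: 8388606


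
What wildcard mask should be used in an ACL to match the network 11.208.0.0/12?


Subnet mask: 255.240.0.0
Wildcard = 255.255.255.255 - subnet mask
255 - 255 = 0
255 - 240 = 15
255 - 0 = 255
255 - 0 = 255
Wildcard: 0.15.255.255


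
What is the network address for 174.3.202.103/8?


IP:   10101110.00000011.11001010.01100111
Mask: 11111111.00000000.00000000.00000000
AND operation:
Net:  10101110.00000000.00000000.00000000
Network: 174.0.0.0/8


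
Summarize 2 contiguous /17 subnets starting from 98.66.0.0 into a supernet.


Original prefix: /17
Number of subnets: 2 = 2^1
New prefix = 17 - 1 = 16
Supernet: 98.66.0.0/16


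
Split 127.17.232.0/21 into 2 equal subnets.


New prefix = 21 + 1 = 22
Each subnet has 1024 addresses
  127.17.232.0/22
  127.17.236.0/22
Subnets: 127.17.232.0/22, 127.17.236.0/22


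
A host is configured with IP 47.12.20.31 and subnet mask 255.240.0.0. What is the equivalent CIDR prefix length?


Binary: 11111111.11110000.00000000.00000000
Count leading 1s
Prefix: /12


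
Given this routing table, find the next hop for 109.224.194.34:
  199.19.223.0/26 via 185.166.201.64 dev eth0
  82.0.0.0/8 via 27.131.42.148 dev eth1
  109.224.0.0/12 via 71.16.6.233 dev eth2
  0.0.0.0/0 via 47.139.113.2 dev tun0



Longest prefix match for 109.224.194.34:
  /26 199.19.223.0: no
  /8 82.0.0.0: no
  /12 109.224.0.0: MATCH
  /0 0.0.0.0: MATCH
Selected: next-hop 71.16.6.233 via eth2 (matched /12)


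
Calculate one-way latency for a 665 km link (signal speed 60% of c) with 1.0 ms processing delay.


Speed = 0.6 * 3e5 km/s = 180000 km/s
Propagation delay = 665 / 180000 = 0.0037 s = 3.6944 ms
Processing delay = 1.0 ms
Total one-way latency = 4.6944 ms


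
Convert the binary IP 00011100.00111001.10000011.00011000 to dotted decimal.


00011100 = 28
00111001 = 57
10000011 = 131
00011000 = 24
IP: 28.57.131.24


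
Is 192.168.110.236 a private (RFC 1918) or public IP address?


RFC 1918 private ranges:
  10.0.0.0/8 (10.0.0.0 - 10.255.255.255)
  172.16.0.0/12 (172.16.0.0 - 172.31.255.255)
  192.168.0.0/16 (192.168.0.0 - 192.168.255.255)
Private (in 192.168.0.0/16)


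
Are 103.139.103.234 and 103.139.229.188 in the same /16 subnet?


Mask: 255.255.0.0
103.139.103.234 AND mask = 103.139.0.0
103.139.229.188 AND mask = 103.139.0.0
Yes, same subnet (103.139.0.0)


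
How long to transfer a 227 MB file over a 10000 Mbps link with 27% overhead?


Effective throughput = 10000 * (1 - 27/100) = 7300 Mbps
File size in Mb = 227 * 8 = 1816 Mb
Time = 1816 / 7300
Time = 0.2488 seconds


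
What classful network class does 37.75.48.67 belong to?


First octet: 37
Binary: 00100101
0xxxxxxx -> Class A (1-126)
Class A, default mask 255.0.0.0 (/8)


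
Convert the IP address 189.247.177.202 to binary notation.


189 = 10111101
247 = 11110111
177 = 10110001
202 = 11001010
Binary: 10111101.11110111.10110001.11001010


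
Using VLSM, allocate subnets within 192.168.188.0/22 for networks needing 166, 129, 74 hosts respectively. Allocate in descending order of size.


166 hosts -> /24 (254 usable): 192.168.188.0/24
129 hosts -> /24 (254 usable): 192.168.189.0/24
74 hosts -> /25 (126 usable): 192.168.190.0/25
Allocation: 192.168.188.0/24 (166 hosts, 254 usable); 192.168.189.0/24 (129 hosts, 254 usable); 192.168.190.0/25 (74 hosts, 126 usable)


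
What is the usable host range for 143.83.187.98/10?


Network: 143.64.0.0
Broadcast: 143.127.255.255
First usable = network + 1
Last usable = broadcast - 1
Range: 143.64.0.1 to 143.127.255.254


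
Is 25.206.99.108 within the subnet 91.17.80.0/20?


Subnet network: 91.17.80.0
Test IP AND mask: 25.206.96.0
No, 25.206.99.108 is not in 91.17.80.0/20


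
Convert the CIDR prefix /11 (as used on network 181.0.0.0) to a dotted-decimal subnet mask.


/11 means 11 network bits, 21 host bits
Binary: 11111111111000000000000000000000
Mask: 255.224.0.0


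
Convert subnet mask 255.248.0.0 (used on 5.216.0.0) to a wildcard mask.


Subnet mask: 255.248.0.0
Wildcard = 255.255.255.255 - subnet mask
255 - 255 = 0
255 - 248 = 7
255 - 0 = 255
255 - 0 = 255
Wildcard: 0.7.255.255


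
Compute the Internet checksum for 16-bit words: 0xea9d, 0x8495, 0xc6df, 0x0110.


Sum all words (with carry folding):
+ 0xea9d = 0xea9d
+ 0x8495 = 0x6f33
+ 0xc6df = 0x3613
+ 0x0110 = 0x3723
One's complement: ~0x3723
Checksum = 0xc8dc


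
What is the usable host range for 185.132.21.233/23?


Network: 185.132.20.0
Broadcast: 185.132.21.255
First usable = network + 1
Last usable = broadcast - 1
Range: 185.132.20.1 to 185.132.21.254


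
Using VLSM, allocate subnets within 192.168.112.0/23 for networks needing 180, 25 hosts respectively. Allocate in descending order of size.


180 hosts -> /24 (254 usable): 192.168.112.0/24
25 hosts -> /27 (30 usable): 192.168.113.0/27
Allocation: 192.168.112.0/24 (180 hosts, 254 usable); 192.168.113.0/27 (25 hosts, 30 usable)


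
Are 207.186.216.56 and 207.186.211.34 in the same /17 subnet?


Mask: 255.255.128.0
207.186.216.56 AND mask = 207.186.128.0
207.186.211.34 AND mask = 207.186.128.0
Yes, same subnet (207.186.128.0)


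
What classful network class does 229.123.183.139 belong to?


First octet: 229
Binary: 11100101
1110xxxx -> Class D (224-239)
Class D (multicast), default mask N/A


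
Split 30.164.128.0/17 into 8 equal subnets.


New prefix = 17 + 3 = 20
Each subnet has 4096 addresses
  30.164.128.0/20
  30.164.144.0/20
  30.164.160.0/20
  30.164.176.0/20
  30.164.192.0/20
  30.164.208.0/20
  30.164.224.0/20
  30.164.240.0/20
Subnets: 30.164.128.0/20, 30.164.144.0/20, 30.164.160.0/20, 30.164.176.0/20, 30.164.192.0/20, 30.164.208.0/20, 30.164.224.0/20, 30.164.240.0/20


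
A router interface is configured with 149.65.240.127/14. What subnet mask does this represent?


/14 means 14 network bits, 18 host bits
Binary: 11111111111111000000000000000000
Mask: 255.252.0.0


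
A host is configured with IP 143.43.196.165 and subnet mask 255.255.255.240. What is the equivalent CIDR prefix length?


Binary: 11111111.11111111.11111111.11110000
Count leading 1s
Prefix: /28


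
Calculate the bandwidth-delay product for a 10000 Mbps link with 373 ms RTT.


BDP = bandwidth * RTT
= 10000 Mbps * 373 ms
= 10000 * 1e6 * 373 / 1000 bits
= 3730000000 bits
= 466250000 bytes
= 455322.2656 KB
BDP = 3730000000 bits (466250000 bytes)


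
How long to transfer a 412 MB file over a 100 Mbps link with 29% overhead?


Effective throughput = 100 * (1 - 29/100) = 71 Mbps
File size in Mb = 412 * 8 = 3296 Mb
Time = 3296 / 71
Time = 46.4225 seconds


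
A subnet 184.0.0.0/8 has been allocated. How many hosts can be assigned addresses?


Host bits = 32 - 8 = 24
Total addresses = 2^24 = 16777216
Usable = total - 2 (network and broadcast)
Usable hosts: 16777214


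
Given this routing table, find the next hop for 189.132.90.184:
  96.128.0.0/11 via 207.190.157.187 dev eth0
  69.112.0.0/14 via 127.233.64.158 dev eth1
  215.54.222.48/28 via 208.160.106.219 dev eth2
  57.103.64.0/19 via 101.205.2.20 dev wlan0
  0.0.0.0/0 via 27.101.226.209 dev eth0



Longest prefix match for 189.132.90.184:
  /11 96.128.0.0: no
  /14 69.112.0.0: no
  /28 215.54.222.48: no
  /19 57.103.64.0: no
  /0 0.0.0.0: MATCH
Selected: next-hop 27.101.226.209 via eth0 (matched /0)


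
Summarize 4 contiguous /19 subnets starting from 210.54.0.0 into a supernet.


Original prefix: /19
Number of subnets: 4 = 2^2
New prefix = 19 - 2 = 17
Supernet: 210.54.0.0/17


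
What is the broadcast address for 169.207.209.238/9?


Network: 169.128.0.0/9
Host bits = 23
Set all host bits to 1:
Broadcast: 169.255.255.255


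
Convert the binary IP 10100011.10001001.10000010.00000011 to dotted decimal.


10100011 = 163
10001001 = 137
10000010 = 130
00000011 = 3
IP: 163.137.130.3


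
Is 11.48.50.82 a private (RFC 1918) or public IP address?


RFC 1918 private ranges:
  10.0.0.0/8 (10.0.0.0 - 10.255.255.255)
  172.16.0.0/12 (172.16.0.0 - 172.31.255.255)
  192.168.0.0/16 (192.168.0.0 - 192.168.255.255)
Public (not in any RFC 1918 range)


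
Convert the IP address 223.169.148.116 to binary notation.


223 = 11011111
169 = 10101001
148 = 10010100
116 = 01110100
Binary: 11011111.10101001.10010100.01110100


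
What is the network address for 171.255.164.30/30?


IP:   10101011.11111111.10100100.00011110
Mask: 11111111.11111111.11111111.11111100
AND operation:
Net:  10101011.11111111.10100100.00011100
Network: 171.255.164.28/30


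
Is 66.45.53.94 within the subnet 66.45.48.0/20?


Subnet network: 66.45.48.0
Test IP AND mask: 66.45.48.0
Yes, 66.45.53.94 is in 66.45.48.0/20


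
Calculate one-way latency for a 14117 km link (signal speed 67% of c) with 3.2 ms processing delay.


Speed = 0.67 * 3e5 km/s = 201000 km/s
Propagation delay = 14117 / 201000 = 0.0702 s = 70.2338 ms
Processing delay = 3.2 ms
Total one-way latency = 73.4338 ms


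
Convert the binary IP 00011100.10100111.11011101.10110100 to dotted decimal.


00011100 = 28
10100111 = 167
11011101 = 221
10110100 = 180
IP: 28.167.221.180


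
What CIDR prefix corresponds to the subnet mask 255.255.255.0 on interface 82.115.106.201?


Binary: 11111111.11111111.11111111.00000000
Count leading 1s
Prefix: /24


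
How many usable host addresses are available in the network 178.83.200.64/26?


Host bits = 32 - 26 = 6
Total addresses = 2^6 = 64
Usable = total - 2 (network and broadcast)
Usable hosts: 62


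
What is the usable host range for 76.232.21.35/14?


Network: 76.232.0.0
Broadcast: 76.235.255.255
First usable = network + 1
Last usable = broadcast - 1
Range: 76.232.0.1 to 76.235.255.254


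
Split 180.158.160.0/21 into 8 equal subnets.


New prefix = 21 + 3 = 24
Each subnet has 256 addresses
  180.158.160.0/24
  180.158.161.0/24
  180.158.162.0/24
  180.158.163.0/24
  180.158.164.0/24
  180.158.165.0/24
  180.158.166.0/24
  180.158.167.0/24
Subnets: 180.158.160.0/24, 180.158.161.0/24, 180.158.162.0/24, 180.158.163.0/24, 180.158.164.0/24, 180.158.165.0/24, 180.158.166.0/24, 180.158.167.0/24


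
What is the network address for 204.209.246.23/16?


IP:   11001100.11010001.11110110.00010111
Mask: 11111111.11111111.00000000.00000000
AND operation:
Net:  11001100.11010001.00000000.00000000
Network: 204.209.0.0/16


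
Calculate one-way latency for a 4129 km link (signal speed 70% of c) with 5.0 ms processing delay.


Speed = 0.7 * 3e5 km/s = 210000 km/s
Propagation delay = 4129 / 210000 = 0.0197 s = 19.6619 ms
Processing delay = 5.0 ms
Total one-way latency = 24.6619 ms


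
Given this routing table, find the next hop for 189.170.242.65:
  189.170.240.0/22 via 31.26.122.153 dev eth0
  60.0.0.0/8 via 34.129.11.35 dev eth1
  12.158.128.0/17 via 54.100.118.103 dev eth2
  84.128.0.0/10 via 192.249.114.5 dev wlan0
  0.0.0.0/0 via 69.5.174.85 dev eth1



Longest prefix match for 189.170.242.65:
  /22 189.170.240.0: MATCH
  /8 60.0.0.0: no
  /17 12.158.128.0: no
  /10 84.128.0.0: no
  /0 0.0.0.0: MATCH
Selected: next-hop 31.26.122.153 via eth0 (matched /22)


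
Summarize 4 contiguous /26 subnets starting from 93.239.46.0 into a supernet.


Original prefix: /26
Number of subnets: 4 = 2^2
New prefix = 26 - 2 = 24
Supernet: 93.239.46.0/24


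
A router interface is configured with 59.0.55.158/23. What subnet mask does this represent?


/23 means 23 network bits, 9 host bits
Binary: 11111111111111111111111000000000
Mask: 255.255.254.0


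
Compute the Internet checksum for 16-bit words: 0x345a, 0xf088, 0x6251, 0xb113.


Sum all words (with carry folding):
+ 0x345a = 0x345a
+ 0xf088 = 0x24e3
+ 0x6251 = 0x8734
+ 0xb113 = 0x3848
One's complement: ~0x3848
Checksum = 0xc7b7


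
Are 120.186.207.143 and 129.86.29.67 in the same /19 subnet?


Mask: 255.255.224.0
120.186.207.143 AND mask = 120.186.192.0
129.86.29.67 AND mask = 129.86.0.0
No, different subnets (120.186.192.0 vs 129.86.0.0)


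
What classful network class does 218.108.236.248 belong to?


First octet: 218
Binary: 11011010
110xxxxx -> Class C (192-223)
Class C, default mask 255.255.255.0 (/24)


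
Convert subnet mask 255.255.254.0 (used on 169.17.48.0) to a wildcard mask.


Subnet mask: 255.255.254.0
Wildcard = 255.255.255.255 - subnet mask
255 - 255 = 0
255 - 255 = 0
255 - 254 = 1
255 - 0 = 255
Wildcard: 0.0.1.255


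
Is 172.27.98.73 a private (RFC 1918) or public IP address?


RFC 1918 private ranges:
  10.0.0.0/8 (10.0.0.0 - 10.255.255.255)
  172.16.0.0/12 (172.16.0.0 - 172.31.255.255)
  192.168.0.0/16 (192.168.0.0 - 192.168.255.255)
Private (in 172.16.0.0/12)


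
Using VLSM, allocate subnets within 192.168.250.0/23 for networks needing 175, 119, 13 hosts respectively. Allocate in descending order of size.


175 hosts -> /24 (254 usable): 192.168.250.0/24
119 hosts -> /25 (126 usable): 192.168.251.0/25
13 hosts -> /28 (14 usable): 192.168.251.128/28
Allocation: 192.168.250.0/24 (175 hosts, 254 usable); 192.168.251.0/25 (119 hosts, 126 usable); 192.168.251.128/28 (13 hosts, 14 usable)


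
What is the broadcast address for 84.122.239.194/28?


Network: 84.122.239.192/28
Host bits = 4
Set all host bits to 1:
Broadcast: 84.122.239.207


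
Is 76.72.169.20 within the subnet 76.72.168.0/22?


Subnet network: 76.72.168.0
Test IP AND mask: 76.72.168.0
Yes, 76.72.169.20 is in 76.72.168.0/22


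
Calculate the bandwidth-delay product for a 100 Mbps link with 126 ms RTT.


BDP = bandwidth * RTT
= 100 Mbps * 126 ms
= 100 * 1e6 * 126 / 1000 bits
= 12600000 bits
= 1575000 bytes
= 1538.0859 KB
BDP = 12600000 bits (1575000 bytes)


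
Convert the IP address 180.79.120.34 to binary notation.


180 = 10110100
79 = 01001111
120 = 01111000
34 = 00100010
Binary: 10110100.01001111.01111000.00100010


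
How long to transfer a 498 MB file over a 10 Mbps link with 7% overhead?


Effective throughput = 10 * (1 - 7/100) = 9.3 Mbps
File size in Mb = 498 * 8 = 3984 Mb
Time = 3984 / 9.3
Time = 428.3871 seconds


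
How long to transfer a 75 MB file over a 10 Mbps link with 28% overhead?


Effective throughput = 10 * (1 - 28/100) = 7.2 Mbps
File size in Mb = 75 * 8 = 600 Mb
Time = 600 / 7.2
Time = 83.3333 seconds


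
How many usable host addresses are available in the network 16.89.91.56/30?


Host bits = 32 - 30 = 2
Total addresses = 2^2 = 4
Usable = total - 2 (network and broadcast)
Usable hosts: 2


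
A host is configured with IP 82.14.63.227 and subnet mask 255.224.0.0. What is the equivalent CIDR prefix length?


Binary: 11111111.11100000.00000000.00000000
Count leading 1s
Prefix: /11


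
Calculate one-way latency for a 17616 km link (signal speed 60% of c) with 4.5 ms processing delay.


Speed = 0.6 * 3e5 km/s = 180000 km/s
Propagation delay = 17616 / 180000 = 0.0979 s = 97.8667 ms
Processing delay = 4.5 ms
Total one-way latency = 102.3667 ms


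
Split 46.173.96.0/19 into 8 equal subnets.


New prefix = 19 + 3 = 22
Each subnet has 1024 addresses
  46.173.96.0/22
  46.173.100.0/22
  46.173.104.0/22
  46.173.108.0/22
  46.173.112.0/22
  46.173.116.0/22
  46.173.120.0/22
  46.173.124.0/22
Subnets: 46.173.96.0/22, 46.173.100.0/22, 46.173.104.0/22, 46.173.108.0/22, 46.173.112.0/22, 46.173.116.0/22, 46.173.120.0/22, 46.173.124.0/22


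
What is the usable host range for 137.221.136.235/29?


Network: 137.221.136.232
Broadcast: 137.221.136.239
First usable = network + 1
Last usable = broadcast - 1
Range: 137.221.136.233 to 137.221.136.238


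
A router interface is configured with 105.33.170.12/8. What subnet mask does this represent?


/8 means 8 network bits, 24 host bits
Binary: 11111111000000000000000000000000
Mask: 255.0.0.0


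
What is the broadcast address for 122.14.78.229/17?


Network: 122.14.0.0/17
Host bits = 15
Set all host bits to 1:
Broadcast: 122.14.127.255


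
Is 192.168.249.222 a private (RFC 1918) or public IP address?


RFC 1918 private ranges:
  10.0.0.0/8 (10.0.0.0 - 10.255.255.255)
  172.16.0.0/12 (172.16.0.0 - 172.31.255.255)
  192.168.0.0/16 (192.168.0.0 - 192.168.255.255)
Private (in 192.168.0.0/16)


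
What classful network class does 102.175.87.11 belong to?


First octet: 102
Binary: 01100110
0xxxxxxx -> Class A (1-126)
Class A, default mask 255.0.0.0 (/8)


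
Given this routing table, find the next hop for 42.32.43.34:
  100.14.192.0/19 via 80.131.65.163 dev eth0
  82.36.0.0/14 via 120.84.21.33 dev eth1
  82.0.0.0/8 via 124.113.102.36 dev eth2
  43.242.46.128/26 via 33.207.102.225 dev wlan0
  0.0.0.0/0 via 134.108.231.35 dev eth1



Longest prefix match for 42.32.43.34:
  /19 100.14.192.0: no
  /14 82.36.0.0: no
  /8 82.0.0.0: no
  /26 43.242.46.128: no
  /0 0.0.0.0: MATCH
Selected: next-hop 134.108.231.35 via eth1 (matched /0)


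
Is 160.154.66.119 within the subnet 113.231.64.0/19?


Subnet network: 113.231.64.0
Test IP AND mask: 160.154.64.0
No, 160.154.66.119 is not in 113.231.64.0/19


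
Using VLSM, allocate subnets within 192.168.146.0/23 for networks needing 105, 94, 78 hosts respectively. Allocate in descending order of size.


105 hosts -> /25 (126 usable): 192.168.146.0/25
94 hosts -> /25 (126 usable): 192.168.146.128/25
78 hosts -> /25 (126 usable): 192.168.147.0/25
Allocation: 192.168.146.0/25 (105 hosts, 126 usable); 192.168.146.128/25 (94 hosts, 126 usable); 192.168.147.0/25 (78 hosts, 126 usable)


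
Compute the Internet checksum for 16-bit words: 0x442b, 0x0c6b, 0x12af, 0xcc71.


Sum all words (with carry folding):
+ 0x442b = 0x442b
+ 0x0c6b = 0x5096
+ 0x12af = 0x6345
+ 0xcc71 = 0x2fb7
One's complement: ~0x2fb7
Checksum = 0xd048


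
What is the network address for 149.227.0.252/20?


IP:   10010101.11100011.00000000.11111100
Mask: 11111111.11111111.11110000.00000000
AND operation:
Net:  10010101.11100011.00000000.00000000
Network: 149.227.0.0/20


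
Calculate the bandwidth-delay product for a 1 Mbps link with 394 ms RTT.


BDP = bandwidth * RTT
= 1 Mbps * 394 ms
= 1 * 1e6 * 394 / 1000 bits
= 394000 bits
= 49250 bytes
= 48.0957 KB
BDP = 394000 bits (49250 bytes)


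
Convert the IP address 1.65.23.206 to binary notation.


1 = 00000001
65 = 01000001
23 = 00010111
206 = 11001110
Binary: 00000001.01000001.00010111.11001110


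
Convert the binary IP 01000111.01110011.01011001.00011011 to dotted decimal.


01000111 = 71
01110011 = 115
01011001 = 89
00011011 = 27
IP: 71.115.89.27


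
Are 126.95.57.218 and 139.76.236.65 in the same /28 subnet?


Mask: 255.255.255.240
126.95.57.218 AND mask = 126.95.57.208
139.76.236.65 AND mask = 139.76.236.64
No, different subnets (126.95.57.208 vs 139.76.236.64)


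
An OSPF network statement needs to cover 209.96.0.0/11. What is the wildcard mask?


Subnet mask: 255.224.0.0
Wildcard = 255.255.255.255 - subnet mask
255 - 255 = 0
255 - 224 = 31
255 - 0 = 255
255 - 0 = 255
Wildcard: 0.31.255.255


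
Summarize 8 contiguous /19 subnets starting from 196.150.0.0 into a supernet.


Original prefix: /19
Number of subnets: 8 = 2^3
New prefix = 19 - 3 = 16
Supernet: 196.150.0.0/16


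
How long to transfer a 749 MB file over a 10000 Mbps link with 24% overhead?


Effective throughput = 10000 * (1 - 24/100) = 7600 Mbps
File size in Mb = 749 * 8 = 5992 Mb
Time = 5992 / 7600
Time = 0.7884 seconds


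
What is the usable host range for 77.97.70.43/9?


Network: 77.0.0.0
Broadcast: 77.127.255.255
First usable = network + 1
Last usable = broadcast - 1
Range: 77.0.0.1 to 77.127.255.254


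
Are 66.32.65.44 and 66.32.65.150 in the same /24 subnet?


Mask: 255.255.255.0
66.32.65.44 AND mask = 66.32.65.0
66.32.65.150 AND mask = 66.32.65.0
Yes, same subnet (66.32.65.0)


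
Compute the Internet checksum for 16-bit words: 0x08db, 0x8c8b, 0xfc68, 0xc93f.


Sum all words (with carry folding):
+ 0x08db = 0x08db
+ 0x8c8b = 0x9566
+ 0xfc68 = 0x91cf
+ 0xc93f = 0x5b0f
One's complement: ~0x5b0f
Checksum = 0xa4f0


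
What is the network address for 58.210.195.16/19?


IP:   00111010.11010010.11000011.00010000
Mask: 11111111.11111111.11100000.00000000
AND operation:
Net:  00111010.11010010.11000000.00000000
Network: 58.210.192.0/19


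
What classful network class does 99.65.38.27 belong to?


First octet: 99
Binary: 01100011
0xxxxxxx -> Class A (1-126)
Class A, default mask 255.0.0.0 (/8)


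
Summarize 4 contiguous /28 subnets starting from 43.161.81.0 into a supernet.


Original prefix: /28
Number of subnets: 4 = 2^2
New prefix = 28 - 2 = 26
Supernet: 43.161.81.0/26


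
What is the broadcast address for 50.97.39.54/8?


Network: 50.0.0.0/8
Host bits = 24
Set all host bits to 1:
Broadcast: 50.255.255.255


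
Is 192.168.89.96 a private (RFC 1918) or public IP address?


RFC 1918 private ranges:
  10.0.0.0/8 (10.0.0.0 - 10.255.255.255)
  172.16.0.0/12 (172.16.0.0 - 172.31.255.255)
  192.168.0.0/16 (192.168.0.0 - 192.168.255.255)
Private (in 192.168.0.0/16)


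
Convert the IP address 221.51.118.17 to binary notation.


221 = 11011101
51 = 00110011
118 = 01110110
17 = 00010001
Binary: 11011101.00110011.01110110.00010001


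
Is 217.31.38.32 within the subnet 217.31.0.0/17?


Subnet network: 217.31.0.0
Test IP AND mask: 217.31.0.0
Yes, 217.31.38.32 is in 217.31.0.0/17


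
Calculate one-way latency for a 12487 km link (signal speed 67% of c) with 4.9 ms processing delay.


Speed = 0.67 * 3e5 km/s = 201000 km/s
Propagation delay = 12487 / 201000 = 0.0621 s = 62.1244 ms
Processing delay = 4.9 ms
Total one-way latency = 67.0244 ms


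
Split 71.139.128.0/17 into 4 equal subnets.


New prefix = 17 + 2 = 19
Each subnet has 8192 addresses
  71.139.128.0/19
  71.139.160.0/19
  71.139.192.0/19
  71.139.224.0/19
Subnets: 71.139.128.0/19, 71.139.160.0/19, 71.139.192.0/19, 71.139.224.0/19


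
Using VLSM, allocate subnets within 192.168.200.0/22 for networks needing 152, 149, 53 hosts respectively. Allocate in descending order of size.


152 hosts -> /24 (254 usable): 192.168.200.0/24
149 hosts -> /24 (254 usable): 192.168.201.0/24
53 hosts -> /26 (62 usable): 192.168.202.0/26
Allocation: 192.168.200.0/24 (152 hosts, 254 usable); 192.168.201.0/24 (149 hosts, 254 usable); 192.168.202.0/26 (53 hosts, 62 usable)


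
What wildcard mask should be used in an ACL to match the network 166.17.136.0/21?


Subnet mask: 255.255.248.0
Wildcard = 255.255.255.255 - subnet mask
255 - 255 = 0
255 - 255 = 0
255 - 248 = 7
255 - 0 = 255
Wildcard: 0.0.7.255


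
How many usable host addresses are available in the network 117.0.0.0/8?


Host bits = 32 - 8 = 24
Total addresses = 2^24 = 16777216
Usable = total - 2 (network and broadcast)
Usable hosts: 16777214


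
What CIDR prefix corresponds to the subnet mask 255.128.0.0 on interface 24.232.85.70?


Binary: 11111111.10000000.00000000.00000000
Count leading 1s
Prefix: /9


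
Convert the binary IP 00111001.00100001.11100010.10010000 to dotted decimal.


00111001 = 57
00100001 = 33
11100010 = 226
10010000 = 144
IP: 57.33.226.144


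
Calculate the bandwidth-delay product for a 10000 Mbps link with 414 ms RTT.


BDP = bandwidth * RTT
= 10000 Mbps * 414 ms
= 10000 * 1e6 * 414 / 1000 bits
= 4140000000 bits
= 517500000 bytes
= 505371.0938 KB
BDP = 4140000000 bits (517500000 bytes)


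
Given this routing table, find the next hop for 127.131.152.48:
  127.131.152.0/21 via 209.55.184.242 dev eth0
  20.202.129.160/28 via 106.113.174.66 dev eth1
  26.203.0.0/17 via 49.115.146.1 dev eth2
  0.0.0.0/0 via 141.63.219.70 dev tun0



Longest prefix match for 127.131.152.48:
  /21 127.131.152.0: MATCH
  /28 20.202.129.160: no
  /17 26.203.0.0: no
  /0 0.0.0.0: MATCH
Selected: next-hop 209.55.184.242 via eth0 (matched /21)


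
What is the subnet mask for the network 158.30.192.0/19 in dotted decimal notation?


/19 means 19 network bits, 13 host bits
Binary: 11111111111111111110000000000000
Mask: 255.255.224.0


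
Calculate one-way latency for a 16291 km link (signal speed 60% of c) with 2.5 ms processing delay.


Speed = 0.6 * 3e5 km/s = 180000 km/s
Propagation delay = 16291 / 180000 = 0.0905 s = 90.5056 ms
Processing delay = 2.5 ms
Total one-way latency = 93.0056 ms


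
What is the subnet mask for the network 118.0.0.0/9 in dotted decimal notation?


/9 means 9 network bits, 23 host bits
Binary: 11111111100000000000000000000000
Mask: 255.128.0.0


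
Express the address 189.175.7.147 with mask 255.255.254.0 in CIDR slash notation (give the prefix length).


Binary: 11111111.11111111.11111110.00000000
Count leading 1s
Prefix: /23


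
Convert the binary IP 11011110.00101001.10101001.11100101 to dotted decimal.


11011110 = 222
00101001 = 41
10101001 = 169
11100101 = 229
IP: 222.41.169.229


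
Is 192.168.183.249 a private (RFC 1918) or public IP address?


RFC 1918 private ranges:
  10.0.0.0/8 (10.0.0.0 - 10.255.255.255)
  172.16.0.0/12 (172.16.0.0 - 172.31.255.255)
  192.168.0.0/16 (192.168.0.0 - 192.168.255.255)
Private (in 192.168.0.0/16)


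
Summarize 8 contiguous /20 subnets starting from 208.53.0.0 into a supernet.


Original prefix: /20
Number of subnets: 8 = 2^3
New prefix = 20 - 3 = 17
Supernet: 208.53.0.0/17


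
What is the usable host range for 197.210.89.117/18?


Network: 197.210.64.0
Broadcast: 197.210.127.255
First usable = network + 1
Last usable = broadcast - 1
Range: 197.210.64.1 to 197.210.127.254


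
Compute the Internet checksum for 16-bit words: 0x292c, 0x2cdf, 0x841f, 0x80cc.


Sum all words (with carry folding):
+ 0x292c = 0x292c
+ 0x2cdf = 0x560b
+ 0x841f = 0xda2a
+ 0x80cc = 0x5af7
One's complement: ~0x5af7
Checksum = 0xa508


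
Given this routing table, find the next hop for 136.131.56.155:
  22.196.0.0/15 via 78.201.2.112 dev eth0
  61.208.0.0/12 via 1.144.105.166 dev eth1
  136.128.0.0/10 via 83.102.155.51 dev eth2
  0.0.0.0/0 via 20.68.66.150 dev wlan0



Longest prefix match for 136.131.56.155:
  /15 22.196.0.0: no
  /12 61.208.0.0: no
  /10 136.128.0.0: MATCH
  /0 0.0.0.0: MATCH
Selected: next-hop 83.102.155.51 via eth2 (matched /10)


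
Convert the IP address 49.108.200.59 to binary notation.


49 = 00110001
108 = 01101100
200 = 11001000
59 = 00111011
Binary: 00110001.01101100.11001000.00111011


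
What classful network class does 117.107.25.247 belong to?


First octet: 117
Binary: 01110101
0xxxxxxx -> Class A (1-126)
Class A, default mask 255.0.0.0 (/8)


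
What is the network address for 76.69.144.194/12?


IP:   01001100.01000101.10010000.11000010
Mask: 11111111.11110000.00000000.00000000
AND operation:
Net:  01001100.01000000.00000000.00000000
Network: 76.64.0.0/12


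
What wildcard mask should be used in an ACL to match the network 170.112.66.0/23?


Subnet mask: 255.255.254.0
Wildcard = 255.255.255.255 - subnet mask
255 - 255 = 0
255 - 255 = 0
255 - 254 = 1
255 - 0 = 255
Wildcard: 0.0.1.255


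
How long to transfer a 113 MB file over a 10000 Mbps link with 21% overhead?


Effective throughput = 10000 * (1 - 21/100) = 7900 Mbps
File size in Mb = 113 * 8 = 904 Mb
Time = 904 / 7900
Time = 0.1144 seconds


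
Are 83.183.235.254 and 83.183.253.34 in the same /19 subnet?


Mask: 255.255.224.0
83.183.235.254 AND mask = 83.183.224.0
83.183.253.34 AND mask = 83.183.224.0
Yes, same subnet (83.183.224.0)


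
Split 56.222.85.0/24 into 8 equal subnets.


New prefix = 24 + 3 = 27
Each subnet has 32 addresses
  56.222.85.0/27
  56.222.85.32/27
  56.222.85.64/27
  56.222.85.96/27
  56.222.85.128/27
  56.222.85.160/27
  56.222.85.192/27
  56.222.85.224/27
Subnets: 56.222.85.0/27, 56.222.85.32/27, 56.222.85.64/27, 56.222.85.96/27, 56.222.85.128/27, 56.222.85.160/27, 56.222.85.192/27, 56.222.85.224/27


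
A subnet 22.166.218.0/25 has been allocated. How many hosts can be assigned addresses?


Host bits = 32 - 25 = 7
Total addresses = 2^7 = 128
Usable = total - 2 (network and broadcast)
Usable hosts: 126


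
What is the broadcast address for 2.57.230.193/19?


Network: 2.57.224.0/19
Host bits = 13
Set all host bits to 1:
Broadcast: 2.57.255.255


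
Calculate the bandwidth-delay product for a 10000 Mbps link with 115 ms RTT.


BDP = bandwidth * RTT
= 10000 Mbps * 115 ms
= 10000 * 1e6 * 115 / 1000 bits
= 1150000000 bits
= 143750000 bytes
= 140380.8594 KB
BDP = 1150000000 bits (143750000 bytes)


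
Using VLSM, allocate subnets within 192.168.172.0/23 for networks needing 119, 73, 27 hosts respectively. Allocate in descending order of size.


119 hosts -> /25 (126 usable): 192.168.172.0/25
73 hosts -> /25 (126 usable): 192.168.172.128/25
27 hosts -> /27 (30 usable): 192.168.173.0/27
Allocation: 192.168.172.0/25 (119 hosts, 126 usable); 192.168.172.128/25 (73 hosts, 126 usable); 192.168.173.0/27 (27 hosts, 30 usable)


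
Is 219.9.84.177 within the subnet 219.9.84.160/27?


Subnet network: 219.9.84.160
Test IP AND mask: 219.9.84.160
Yes, 219.9.84.177 is in 219.9.84.160/27


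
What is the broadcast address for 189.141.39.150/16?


Network: 189.141.0.0/16
Host bits = 16
Set all host bits to 1:
Broadcast: 189.141.255.255


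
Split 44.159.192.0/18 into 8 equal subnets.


New prefix = 18 + 3 = 21
Each subnet has 2048 addresses
  44.159.192.0/21
  44.159.200.0/21
  44.159.208.0/21
  44.159.216.0/21
  44.159.224.0/21
  44.159.232.0/21
  44.159.240.0/21
  44.159.248.0/21
Subnets: 44.159.192.0/21, 44.159.200.0/21, 44.159.208.0/21, 44.159.216.0/21, 44.159.224.0/21, 44.159.232.0/21, 44.159.240.0/21, 44.159.248.0/21


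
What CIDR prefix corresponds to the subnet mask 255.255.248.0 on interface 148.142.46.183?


Binary: 11111111.11111111.11111000.00000000
Count leading 1s
Prefix: /21


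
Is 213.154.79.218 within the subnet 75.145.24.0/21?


Subnet network: 75.145.24.0
Test IP AND mask: 213.154.72.0
No, 213.154.79.218 is not in 75.145.24.0/21


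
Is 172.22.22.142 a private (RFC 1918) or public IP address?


RFC 1918 private ranges:
  10.0.0.0/8 (10.0.0.0 - 10.255.255.255)
  172.16.0.0/12 (172.16.0.0 - 172.31.255.255)
  192.168.0.0/16 (192.168.0.0 - 192.168.255.255)
Private (in 172.16.0.0/12)


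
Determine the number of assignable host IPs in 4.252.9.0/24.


Host bits = 32 - 24 = 8
Total addresses = 2^8 = 256
Usable = total - 2 (network and broadcast)
Usable hosts: 254


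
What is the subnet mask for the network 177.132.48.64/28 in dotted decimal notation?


/28 means 28 network bits, 4 host bits
Binary: 11111111111111111111111111110000
Mask: 255.255.255.240


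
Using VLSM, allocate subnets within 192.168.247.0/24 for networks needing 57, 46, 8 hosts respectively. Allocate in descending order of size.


57 hosts -> /26 (62 usable): 192.168.247.0/26
46 hosts -> /26 (62 usable): 192.168.247.64/26
8 hosts -> /28 (14 usable): 192.168.247.128/28
Allocation: 192.168.247.0/26 (57 hosts, 62 usable); 192.168.247.64/26 (46 hosts, 62 usable); 192.168.247.128/28 (8 hosts, 14 usable)


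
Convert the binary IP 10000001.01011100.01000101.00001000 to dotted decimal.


10000001 = 129
01011100 = 92
01000101 = 69
00001000 = 8
IP: 129.92.69.8


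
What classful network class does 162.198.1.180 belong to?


First octet: 162
Binary: 10100010
10xxxxxx -> Class B (128-191)
Class B, default mask 255.255.0.0 (/16)


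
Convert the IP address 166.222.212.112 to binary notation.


166 = 10100110
222 = 11011110
212 = 11010100
112 = 01110000
Binary: 10100110.11011110.11010100.01110000


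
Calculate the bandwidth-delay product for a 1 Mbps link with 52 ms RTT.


BDP = bandwidth * RTT
= 1 Mbps * 52 ms
= 1 * 1e6 * 52 / 1000 bits
= 52000 bits
= 6500 bytes
= 6.3477 KB
BDP = 52000 bits (6500 bytes)


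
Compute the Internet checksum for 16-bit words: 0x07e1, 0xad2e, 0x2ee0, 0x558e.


Sum all words (with carry folding):
+ 0x07e1 = 0x07e1
+ 0xad2e = 0xb50f
+ 0x2ee0 = 0xe3ef
+ 0x558e = 0x397e
One's complement: ~0x397e
Checksum = 0xc681


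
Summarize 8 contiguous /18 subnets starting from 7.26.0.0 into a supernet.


Original prefix: /18
Number of subnets: 8 = 2^3
New prefix = 18 - 3 = 15
Supernet: 7.26.0.0/15


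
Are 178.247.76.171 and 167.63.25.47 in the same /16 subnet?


Mask: 255.255.0.0
178.247.76.171 AND mask = 178.247.0.0
167.63.25.47 AND mask = 167.63.0.0
No, different subnets (178.247.0.0 vs 167.63.0.0)


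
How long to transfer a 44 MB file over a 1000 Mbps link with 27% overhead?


Effective throughput = 1000 * (1 - 27/100) = 730 Mbps
File size in Mb = 44 * 8 = 352 Mb
Time = 352 / 730
Time = 0.4822 seconds


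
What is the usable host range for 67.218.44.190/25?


Network: 67.218.44.128
Broadcast: 67.218.44.255
First usable = network + 1
Last usable = broadcast - 1
Range: 67.218.44.129 to 67.218.44.254


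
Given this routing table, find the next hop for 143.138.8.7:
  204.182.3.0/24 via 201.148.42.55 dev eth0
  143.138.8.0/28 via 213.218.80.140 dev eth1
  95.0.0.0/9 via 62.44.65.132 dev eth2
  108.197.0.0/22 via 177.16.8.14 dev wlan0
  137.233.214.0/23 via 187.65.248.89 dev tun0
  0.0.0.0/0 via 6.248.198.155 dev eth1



Longest prefix match for 143.138.8.7:
  /24 204.182.3.0: no
  /28 143.138.8.0: MATCH
  /9 95.0.0.0: no
  /22 108.197.0.0: no
  /23 137.233.214.0: no
  /0 0.0.0.0: MATCH
Selected: next-hop 213.218.80.140 via eth1 (matched /28)


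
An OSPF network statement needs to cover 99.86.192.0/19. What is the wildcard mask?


Subnet mask: 255.255.224.0
Wildcard = 255.255.255.255 - subnet mask
255 - 255 = 0
255 - 255 = 0
255 - 224 = 31
255 - 0 = 255
Wildcard: 0.0.31.255


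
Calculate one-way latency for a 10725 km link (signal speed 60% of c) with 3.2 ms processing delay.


Speed = 0.6 * 3e5 km/s = 180000 km/s
Propagation delay = 10725 / 180000 = 0.0596 s = 59.5833 ms
Processing delay = 3.2 ms
Total one-way latency = 62.7833 ms


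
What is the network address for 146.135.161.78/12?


IP:   10010010.10000111.10100001.01001110
Mask: 11111111.11110000.00000000.00000000
AND operation:
Net:  10010010.10000000.00000000.00000000
Network: 146.128.0.0/12


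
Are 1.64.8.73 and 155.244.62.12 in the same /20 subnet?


Mask: 255.255.240.0
1.64.8.73 AND mask = 1.64.0.0
155.244.62.12 AND mask = 155.244.48.0
No, different subnets (1.64.0.0 vs 155.244.48.0)


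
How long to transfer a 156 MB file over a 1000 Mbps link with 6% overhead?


Effective throughput = 1000 * (1 - 6/100) = 940 Mbps
File size in Mb = 156 * 8 = 1248 Mb
Time = 1248 / 940
Time = 1.3277 seconds
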